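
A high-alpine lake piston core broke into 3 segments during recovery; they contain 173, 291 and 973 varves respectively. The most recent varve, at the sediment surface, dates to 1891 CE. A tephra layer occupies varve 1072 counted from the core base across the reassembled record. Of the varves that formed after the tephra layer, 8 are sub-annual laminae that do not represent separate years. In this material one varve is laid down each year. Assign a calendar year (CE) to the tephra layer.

1534 CE

Total varves = 173 + 291 + 973 = 1437.
The tephra layer sits at varve 1072 from the core base, so 1437 − 1072 = 365 varves formed after it.
Removing the 8 false varves leaves 365 − 8 = 357 true varves beyond the tephra layer.
The varve at the sediment surface is 1891 CE, so the tephra layer dates to 1891 − 357 = 1534 CE.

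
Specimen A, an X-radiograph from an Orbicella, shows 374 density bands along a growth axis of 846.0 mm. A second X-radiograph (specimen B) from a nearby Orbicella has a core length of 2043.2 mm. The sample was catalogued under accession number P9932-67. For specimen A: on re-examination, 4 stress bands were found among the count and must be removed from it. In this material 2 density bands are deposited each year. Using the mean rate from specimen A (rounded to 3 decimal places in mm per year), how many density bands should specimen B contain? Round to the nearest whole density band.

Specimen A: true density band count = 374 − 4 = 370.
Specimen A: 370 density bands at 2 per year is 370 / 2 = 185 years.
A: Extension rate ≈ 846.0 / 185 = 4.573 mm/year.
B spans 2043.2 / 4.573 = 446.80 years; at 2 density bands per year that is 446.80 × 2 ≈ 894 density bands.

894 density bands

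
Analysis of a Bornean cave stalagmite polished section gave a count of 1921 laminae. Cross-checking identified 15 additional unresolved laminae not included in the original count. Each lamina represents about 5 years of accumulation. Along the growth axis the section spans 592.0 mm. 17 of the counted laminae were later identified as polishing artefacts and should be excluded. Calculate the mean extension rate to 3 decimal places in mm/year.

0.062 mm/year

Correcting the raw count gives 1921 − 17 + 15 = 1919 true laminae.
1919 laminae at 5 years each span 1919 × 5 = 9595 years.
592.0 mm over 9595 years gives 592.0 / 9595 ≈ 0.062 mm/year.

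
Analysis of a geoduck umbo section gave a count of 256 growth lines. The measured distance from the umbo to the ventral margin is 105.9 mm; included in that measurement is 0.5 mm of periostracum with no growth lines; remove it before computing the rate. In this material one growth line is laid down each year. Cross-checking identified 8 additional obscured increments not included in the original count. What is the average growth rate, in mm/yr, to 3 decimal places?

True growth line count = 256 + 8 = 264.
Net length = 105.9 − 0.5 = 105.4 mm.
Extension rate ≈ 105.4 / 264 = 0.399 mm/yr.

0.399 mm/yr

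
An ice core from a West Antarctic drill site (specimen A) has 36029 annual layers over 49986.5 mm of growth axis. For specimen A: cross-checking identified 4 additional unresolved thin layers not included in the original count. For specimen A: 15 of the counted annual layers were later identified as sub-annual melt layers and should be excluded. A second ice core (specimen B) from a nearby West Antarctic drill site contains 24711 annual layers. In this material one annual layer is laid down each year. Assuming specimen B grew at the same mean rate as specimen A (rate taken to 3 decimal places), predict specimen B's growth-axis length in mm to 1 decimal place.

Specimen A: correcting the raw count gives 36029 − 15 + 4 = 36018 true annual layers.
A: 49986.5 mm over 36018 years gives 49986.5 / 36018 ≈ 1.388 mm/yr.
Length of B = 1.388 × 24711 = 34298.9 mm.

34298.9 mm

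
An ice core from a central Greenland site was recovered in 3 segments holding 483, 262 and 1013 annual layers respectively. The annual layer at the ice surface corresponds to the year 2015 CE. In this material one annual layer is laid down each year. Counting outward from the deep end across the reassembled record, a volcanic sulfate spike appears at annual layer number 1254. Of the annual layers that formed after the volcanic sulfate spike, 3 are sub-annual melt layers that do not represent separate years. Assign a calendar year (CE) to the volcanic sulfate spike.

1514 CE

Total annual layers = 483 + 262 + 1013 = 1758.
The volcanic sulfate spike sits at annual layer 1254 from the deep end, so 1758 − 1254 = 504 annual layers formed after it.
Removing the 3 false annual layers leaves 504 − 3 = 501 true annual layers beyond the volcanic sulfate spike.
The annual layer at the ice surface is 2015 CE, so the volcanic sulfate spike dates to 2015 − 501 = 1514 CE.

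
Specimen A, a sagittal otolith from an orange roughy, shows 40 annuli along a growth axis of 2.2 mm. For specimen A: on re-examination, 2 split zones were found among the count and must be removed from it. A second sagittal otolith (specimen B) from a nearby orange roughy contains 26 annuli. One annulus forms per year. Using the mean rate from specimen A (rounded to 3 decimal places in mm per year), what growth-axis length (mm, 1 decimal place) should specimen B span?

1.5 mm

Specimen A: correcting the raw count gives 40 − 2 = 38 true annuli.
A: Mean rate = 2.2 mm / 38 years ≈ 0.058 mm/yr.
B's length ≈ 0.058 × 26 = 1.5 mm.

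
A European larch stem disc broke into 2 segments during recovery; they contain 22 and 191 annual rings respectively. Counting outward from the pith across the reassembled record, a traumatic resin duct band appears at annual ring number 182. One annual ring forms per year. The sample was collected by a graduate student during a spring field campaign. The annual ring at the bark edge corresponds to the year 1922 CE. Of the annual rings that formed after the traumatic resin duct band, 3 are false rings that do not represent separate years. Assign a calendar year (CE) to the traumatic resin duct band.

Total annual rings = 22 + 191 = 213.
The traumatic resin duct band sits at annual ring 182 from the pith, so 213 − 182 = 31 annual rings formed after it.
Removing the 3 false annual rings leaves 31 − 3 = 28 true annual rings beyond the traumatic resin duct band.
1922 − 28 = 1894 CE.

1894 CE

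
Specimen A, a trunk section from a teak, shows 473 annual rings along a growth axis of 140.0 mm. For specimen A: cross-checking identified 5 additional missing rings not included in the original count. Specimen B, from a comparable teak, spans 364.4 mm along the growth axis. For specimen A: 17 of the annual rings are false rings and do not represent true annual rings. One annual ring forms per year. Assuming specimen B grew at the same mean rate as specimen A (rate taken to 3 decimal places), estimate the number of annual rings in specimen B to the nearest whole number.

1199 annual rings

Specimen A: true annual ring count = 473 − 17 + 5 = 461.
A: Mean rate = 140.0 mm / 461 years ≈ 0.304 mm/year.
B spans 364.4 / 0.304 = 1198.68 years ≈ 1199 annual rings.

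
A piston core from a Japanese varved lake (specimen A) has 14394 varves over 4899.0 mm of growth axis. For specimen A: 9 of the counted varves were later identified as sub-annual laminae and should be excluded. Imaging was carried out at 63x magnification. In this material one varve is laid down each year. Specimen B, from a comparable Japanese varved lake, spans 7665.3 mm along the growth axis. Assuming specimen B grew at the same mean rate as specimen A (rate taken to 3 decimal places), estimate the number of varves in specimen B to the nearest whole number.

Specimen A: after corrections the count is 14394 − 9 = 14385 varves.
A: Mean rate = 4899.0 mm / 14385 years ≈ 0.341 mm/yr.
B spans 7665.3 / 0.341 = 22478.89 years ≈ 22479 varves.

22479 varves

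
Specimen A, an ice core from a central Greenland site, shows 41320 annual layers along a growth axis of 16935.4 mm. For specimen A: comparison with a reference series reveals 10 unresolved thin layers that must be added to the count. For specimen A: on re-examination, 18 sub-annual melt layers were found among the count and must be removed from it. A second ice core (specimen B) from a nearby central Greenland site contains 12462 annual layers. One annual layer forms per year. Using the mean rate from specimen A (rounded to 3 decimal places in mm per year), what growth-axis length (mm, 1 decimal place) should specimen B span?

5109.4 mm

Specimen A: after corrections the count is 41320 − 18 + 10 = 41312 annual layers.
A: 16935.4 mm over 41312 years gives 16935.4 / 41312 ≈ 0.410 mm per year.
For B, 0.410 mm/year × 12462 years = 5109.4 mm.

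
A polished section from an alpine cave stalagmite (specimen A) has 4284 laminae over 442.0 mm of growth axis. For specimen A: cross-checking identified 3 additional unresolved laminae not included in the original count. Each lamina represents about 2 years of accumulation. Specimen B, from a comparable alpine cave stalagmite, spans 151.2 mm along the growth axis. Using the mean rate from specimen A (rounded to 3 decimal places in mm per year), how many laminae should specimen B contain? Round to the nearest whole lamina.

1454 laminae

Specimen A: correcting the raw count gives 4284 + 3 = 4287 true laminae.
Specimen A: at 2 years per lamina, 4287 × 2 = 8574 years.
A: Extension rate ≈ 442.0 / 8574 = 0.052 mm/year.
B spans 151.2 / 0.052 = 2907.69 years; at 2 years per lamina that is 2907.69 / 2 ≈ 1454 laminae.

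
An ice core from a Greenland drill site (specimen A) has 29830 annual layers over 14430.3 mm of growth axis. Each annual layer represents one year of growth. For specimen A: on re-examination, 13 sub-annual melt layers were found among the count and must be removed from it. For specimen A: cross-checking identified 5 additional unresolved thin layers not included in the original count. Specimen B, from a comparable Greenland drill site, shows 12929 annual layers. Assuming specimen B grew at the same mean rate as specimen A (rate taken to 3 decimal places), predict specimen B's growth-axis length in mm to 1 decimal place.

Specimen A: after corrections the count is 29830 − 13 + 5 = 29822 annual layers.
A: Mean rate = 14430.3 mm / 29822 years ≈ 0.484 mm per year.
B's length ≈ 0.484 × 12929 = 6257.6 mm.

6257.6 mm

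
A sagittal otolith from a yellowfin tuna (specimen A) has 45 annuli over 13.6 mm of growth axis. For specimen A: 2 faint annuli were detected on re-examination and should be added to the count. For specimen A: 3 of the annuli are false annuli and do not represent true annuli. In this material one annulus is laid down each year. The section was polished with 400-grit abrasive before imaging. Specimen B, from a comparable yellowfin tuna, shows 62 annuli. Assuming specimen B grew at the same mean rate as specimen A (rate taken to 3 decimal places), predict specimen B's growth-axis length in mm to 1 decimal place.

Specimen A: adjusted count: 45 − 3 + 2 = 44 annuli.
A: 13.6 mm over 44 years gives 13.6 / 44 ≈ 0.309 mm/year.
Length of B = 0.309 × 62 = 19.2 mm.

19.2 mm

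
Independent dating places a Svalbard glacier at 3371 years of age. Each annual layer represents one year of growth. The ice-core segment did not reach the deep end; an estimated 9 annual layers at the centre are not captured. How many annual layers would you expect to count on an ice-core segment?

At one annual layer per year, 3371 years correspond to 3371 annual layers.
3371 − 9 missed = 3362 annual layers expected in the prepared section.

3362 annual layers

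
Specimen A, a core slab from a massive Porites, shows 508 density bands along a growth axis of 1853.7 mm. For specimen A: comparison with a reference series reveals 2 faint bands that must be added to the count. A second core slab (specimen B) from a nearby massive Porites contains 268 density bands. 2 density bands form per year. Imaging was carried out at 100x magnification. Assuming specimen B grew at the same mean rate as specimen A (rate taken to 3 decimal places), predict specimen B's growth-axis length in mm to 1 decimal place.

Specimen A: after corrections the count is 508 + 2 = 510 density bands.
Specimen A: 510 density bands at 2 per year is 510 / 2 = 255 years.
A: 1853.7 mm over 255 years gives 1853.7 / 255 ≈ 7.269 mm/year.
Specimen B: 268 density bands at 2 per year is 268 / 2 = 134 years. B's length ≈ 7.269 × 134 = 974.0 mm.

974.0 mm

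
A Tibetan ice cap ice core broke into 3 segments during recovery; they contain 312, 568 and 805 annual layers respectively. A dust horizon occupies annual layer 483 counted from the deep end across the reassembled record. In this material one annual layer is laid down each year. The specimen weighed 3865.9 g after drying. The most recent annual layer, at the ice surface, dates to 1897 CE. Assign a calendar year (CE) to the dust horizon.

Total annual layers = 312 + 568 + 805 = 1685.
1685 − 483 = 1202 annual layers lie beyond the dust horizon toward the ice surface.
The annual layer at the ice surface is 1897 CE, so the dust horizon dates to 1897 − 1202 = 695 CE.

695 CE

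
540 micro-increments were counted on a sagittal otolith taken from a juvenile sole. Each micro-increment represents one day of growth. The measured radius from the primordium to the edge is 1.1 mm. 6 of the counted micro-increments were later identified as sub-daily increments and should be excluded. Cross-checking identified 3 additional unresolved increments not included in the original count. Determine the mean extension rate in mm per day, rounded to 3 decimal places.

0.002 mm per day

True micro-increment count = 540 − 6 + 3 = 537.
Extension rate ≈ 1.1 / 537 = 0.002 mm per day.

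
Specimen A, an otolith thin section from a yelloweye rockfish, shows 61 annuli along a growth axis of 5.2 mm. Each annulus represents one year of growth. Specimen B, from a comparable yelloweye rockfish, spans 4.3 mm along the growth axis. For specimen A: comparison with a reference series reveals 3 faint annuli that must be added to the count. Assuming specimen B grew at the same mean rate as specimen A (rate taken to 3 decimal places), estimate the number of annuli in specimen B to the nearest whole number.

53 annuli

Specimen A: true annulus count = 61 + 3 = 64.
A: Extension rate ≈ 5.2 / 64 = 0.081 mm/year.
B spans 4.3 / 0.081 = 53.09 years ≈ 53 annuli.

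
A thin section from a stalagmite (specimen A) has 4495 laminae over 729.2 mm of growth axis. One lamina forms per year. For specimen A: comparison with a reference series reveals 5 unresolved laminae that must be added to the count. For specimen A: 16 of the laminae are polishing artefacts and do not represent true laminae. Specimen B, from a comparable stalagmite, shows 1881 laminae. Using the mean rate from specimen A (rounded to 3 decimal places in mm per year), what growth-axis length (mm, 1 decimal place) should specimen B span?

306.6 mm

Specimen A: after corrections the count is 4495 − 16 + 5 = 4484 laminae.
A: Mean rate = 729.2 mm / 4484 years ≈ 0.163 mm per year.
Length of B = 0.163 × 1881 = 306.6 mm.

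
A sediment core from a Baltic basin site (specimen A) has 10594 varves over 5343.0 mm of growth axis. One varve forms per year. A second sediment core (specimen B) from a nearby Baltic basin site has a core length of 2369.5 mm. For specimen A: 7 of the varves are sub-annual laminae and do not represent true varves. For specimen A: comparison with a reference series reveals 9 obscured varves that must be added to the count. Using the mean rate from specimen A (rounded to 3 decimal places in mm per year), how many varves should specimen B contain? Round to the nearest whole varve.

4701 varves

Specimen A: adjusted count: 10594 − 7 + 9 = 10596 varves.
A: 5343.0 mm over 10596 years gives 5343.0 / 10596 ≈ 0.504 mm/yr.
Specimen B: 2369.5 mm / 0.504 mm per year = 4701.39 years ≈ 4701 varves.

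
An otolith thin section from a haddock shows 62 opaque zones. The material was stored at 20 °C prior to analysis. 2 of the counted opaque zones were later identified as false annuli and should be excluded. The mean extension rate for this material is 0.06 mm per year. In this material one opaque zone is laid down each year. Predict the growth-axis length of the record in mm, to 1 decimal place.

3.6 mm

True opaque zone count = 62 − 2 = 60.
Predicted length = 0.06 mm/year × 60 years = 3.6 mm.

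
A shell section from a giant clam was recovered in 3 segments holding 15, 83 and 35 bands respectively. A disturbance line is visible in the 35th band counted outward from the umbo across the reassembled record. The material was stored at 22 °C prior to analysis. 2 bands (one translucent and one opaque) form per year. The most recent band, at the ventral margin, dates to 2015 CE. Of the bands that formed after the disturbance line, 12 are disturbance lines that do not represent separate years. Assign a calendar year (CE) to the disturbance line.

1972 CE

Total bands = 15 + 83 + 35 = 133.
Between band 35 and the ventral margin there are 133 − 35 = 98 bands.
Excluding 12 false bands: 98 − 12 = 86.
With 2 bands per year, 86 / 2 = 43 years.
Counting back 43 years from 2015 CE places the disturbance line in 2015 − 43 = 1972 CE.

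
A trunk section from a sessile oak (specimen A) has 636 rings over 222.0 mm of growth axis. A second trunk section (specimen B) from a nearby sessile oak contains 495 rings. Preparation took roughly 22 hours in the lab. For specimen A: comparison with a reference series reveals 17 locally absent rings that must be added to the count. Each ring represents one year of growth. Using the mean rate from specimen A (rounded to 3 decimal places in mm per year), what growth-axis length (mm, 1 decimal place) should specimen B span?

Specimen A: adjusted count: 636 + 17 = 653 rings.
A: Mean rate = 222.0 mm / 653 years ≈ 0.340 mm/year.
B's length ≈ 0.340 × 495 = 168.3 mm.

168.3 mm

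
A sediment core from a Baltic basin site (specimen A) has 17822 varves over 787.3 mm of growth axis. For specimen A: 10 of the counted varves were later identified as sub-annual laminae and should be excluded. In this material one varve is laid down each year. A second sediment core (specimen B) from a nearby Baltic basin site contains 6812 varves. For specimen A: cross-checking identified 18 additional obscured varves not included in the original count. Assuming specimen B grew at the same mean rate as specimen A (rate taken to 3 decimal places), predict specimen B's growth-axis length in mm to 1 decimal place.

Specimen A: after corrections the count is 17822 − 10 + 18 = 17830 varves.
A: Extension rate ≈ 787.3 / 17830 = 0.044 mm/yr.
Length of B = 0.044 × 6812 = 299.7 mm.

299.7 mm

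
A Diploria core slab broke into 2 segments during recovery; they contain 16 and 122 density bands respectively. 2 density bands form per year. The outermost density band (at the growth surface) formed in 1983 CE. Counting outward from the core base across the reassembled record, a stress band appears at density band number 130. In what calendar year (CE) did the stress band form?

1979 CE

Total density bands = 16 + 122 = 138.
Between density band 130 and the growth surface there are 138 − 130 = 8 density bands.
8 density bands at 2 per year is 8 / 2 = 4 years.
Counting back 4 years from 1983 CE places the stress band in 1983 − 4 = 1979 CE.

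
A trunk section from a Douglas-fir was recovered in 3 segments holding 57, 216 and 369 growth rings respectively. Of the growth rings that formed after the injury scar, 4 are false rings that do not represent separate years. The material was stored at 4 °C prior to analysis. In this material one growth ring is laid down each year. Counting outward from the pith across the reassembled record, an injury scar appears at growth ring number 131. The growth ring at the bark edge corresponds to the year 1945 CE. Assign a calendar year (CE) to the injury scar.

Total growth rings = 57 + 216 + 369 = 642.
642 − 131 = 511 growth rings lie beyond the injury scar toward the bark edge.
Removing the 4 false growth rings leaves 511 − 4 = 507 true growth rings beyond the injury scar.
Counting back 507 years from 1945 CE places the injury scar in 1945 − 507 = 1438 CE.

1438 CE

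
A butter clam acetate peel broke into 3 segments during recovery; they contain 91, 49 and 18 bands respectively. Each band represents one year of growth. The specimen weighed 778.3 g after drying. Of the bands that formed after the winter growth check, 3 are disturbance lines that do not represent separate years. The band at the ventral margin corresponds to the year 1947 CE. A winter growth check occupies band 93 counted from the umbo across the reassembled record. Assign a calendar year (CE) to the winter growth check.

1885 CE

Total bands = 91 + 49 + 18 = 158.
158 − 93 = 65 bands lie beyond the winter growth check toward the ventral margin.
Removing the 3 false bands leaves 65 − 3 = 62 true bands beyond the winter growth check.
The band at the ventral margin is 1947 CE, so the winter growth check dates to 1947 − 62 = 1885 CE.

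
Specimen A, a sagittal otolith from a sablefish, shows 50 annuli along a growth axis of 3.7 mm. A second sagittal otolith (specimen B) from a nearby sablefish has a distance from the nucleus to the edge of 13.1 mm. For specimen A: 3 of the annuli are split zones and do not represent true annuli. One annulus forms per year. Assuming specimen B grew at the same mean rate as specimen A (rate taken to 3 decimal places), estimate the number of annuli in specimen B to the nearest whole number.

Specimen A: correcting the raw count gives 50 − 3 = 47 true annuli.
A: Mean rate = 3.7 mm / 47 years ≈ 0.079 mm/year.
For B, 13.1 / 0.079 = 165.82 years ≈ 166 annuli.

166 annuli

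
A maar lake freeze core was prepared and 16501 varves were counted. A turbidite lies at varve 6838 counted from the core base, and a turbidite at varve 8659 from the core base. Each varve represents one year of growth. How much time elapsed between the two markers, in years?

1821 yr

Separation: 8659 − 6838 = 1821 varves.
At one varve per year, 1821 years elapsed between them.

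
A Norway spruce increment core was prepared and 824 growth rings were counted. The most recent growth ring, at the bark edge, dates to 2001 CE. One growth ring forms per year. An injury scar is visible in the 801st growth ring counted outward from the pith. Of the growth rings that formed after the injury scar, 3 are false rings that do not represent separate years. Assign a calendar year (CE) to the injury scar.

Between growth ring 801 and the bark edge there are 824 − 801 = 23 growth rings.
Excluding 3 false growth rings: 23 − 3 = 20.
Counting back 20 years from 2001 CE places the injury scar in 2001 − 20 = 1981 CE.

1981 CE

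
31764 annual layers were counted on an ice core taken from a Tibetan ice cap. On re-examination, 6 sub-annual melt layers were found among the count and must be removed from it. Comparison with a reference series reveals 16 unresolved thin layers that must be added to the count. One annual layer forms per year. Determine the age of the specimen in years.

True annual layer count = 31764 − 6 + 16 = 31774.
At one annual layer per year, that is 31774 years.

31774 yr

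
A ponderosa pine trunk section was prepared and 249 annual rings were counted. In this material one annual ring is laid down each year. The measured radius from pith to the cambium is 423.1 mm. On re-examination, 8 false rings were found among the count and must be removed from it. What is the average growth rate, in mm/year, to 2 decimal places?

1.76 mm/year

Correcting the raw count gives 249 − 8 = 241 true annual rings.
Mean rate = 423.1 mm / 241 years ≈ 1.76 mm/year.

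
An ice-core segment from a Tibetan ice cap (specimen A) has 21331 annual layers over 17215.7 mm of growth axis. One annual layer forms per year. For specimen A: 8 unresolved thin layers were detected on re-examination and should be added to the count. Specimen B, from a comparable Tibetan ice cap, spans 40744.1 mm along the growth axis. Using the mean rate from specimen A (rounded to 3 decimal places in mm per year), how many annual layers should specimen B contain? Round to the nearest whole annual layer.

50488 annual layers

Specimen A: correcting the raw count gives 21331 + 8 = 21339 true annual layers.
A: Extension rate ≈ 17215.7 / 21339 = 0.807 mm per year.
For B, 40744.1 / 0.807 = 50488.35 years ≈ 50488 annual layers.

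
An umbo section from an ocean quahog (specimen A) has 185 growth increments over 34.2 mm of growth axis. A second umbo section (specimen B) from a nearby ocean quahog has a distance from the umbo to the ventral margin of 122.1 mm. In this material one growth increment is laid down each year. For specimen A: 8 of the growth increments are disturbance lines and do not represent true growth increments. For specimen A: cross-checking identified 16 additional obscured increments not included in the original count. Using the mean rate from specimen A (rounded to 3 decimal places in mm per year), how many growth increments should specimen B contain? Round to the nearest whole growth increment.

Specimen A: adjusted count: 185 − 8 + 16 = 193 growth increments.
A: 34.2 mm over 193 years gives 34.2 / 193 ≈ 0.177 mm/yr.
For B, 122.1 / 0.177 = 689.83 years ≈ 690 growth increments.

690 growth increments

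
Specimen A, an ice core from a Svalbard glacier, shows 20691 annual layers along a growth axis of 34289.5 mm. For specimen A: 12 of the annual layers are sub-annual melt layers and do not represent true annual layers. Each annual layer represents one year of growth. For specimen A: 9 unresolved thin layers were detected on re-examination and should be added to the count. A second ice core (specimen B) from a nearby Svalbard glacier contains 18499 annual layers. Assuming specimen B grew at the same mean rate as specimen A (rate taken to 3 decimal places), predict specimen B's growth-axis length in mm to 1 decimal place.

30652.8 mm

Specimen A: correcting the raw count gives 20691 − 12 + 9 = 20688 true annual layers.
A: 34289.5 mm over 20688 years gives 34289.5 / 20688 ≈ 1.657 mm/yr.
For B, 1.657 mm/year × 18499 years = 30652.8 mm.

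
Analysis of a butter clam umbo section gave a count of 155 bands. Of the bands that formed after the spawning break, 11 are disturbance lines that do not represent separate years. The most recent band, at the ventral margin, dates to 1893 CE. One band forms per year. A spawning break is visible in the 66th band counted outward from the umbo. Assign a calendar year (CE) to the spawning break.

1815 CE

155 − 66 = 89 bands lie beyond the spawning break toward the ventral margin.
Removing the 11 false bands leaves 89 − 11 = 78 true bands beyond the spawning break.
1893 − 78 = 1815 CE.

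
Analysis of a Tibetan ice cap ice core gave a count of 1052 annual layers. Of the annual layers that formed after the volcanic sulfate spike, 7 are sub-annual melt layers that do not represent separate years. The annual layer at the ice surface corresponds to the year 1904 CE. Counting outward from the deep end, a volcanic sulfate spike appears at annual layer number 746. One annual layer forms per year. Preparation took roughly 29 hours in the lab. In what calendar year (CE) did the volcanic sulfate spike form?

1605 CE

Between annual layer 746 and the ice surface there are 1052 − 746 = 306 annual layers.
Removing the 7 false annual layers leaves 306 − 7 = 299 true annual layers beyond the volcanic sulfate spike.
The annual layer at the ice surface is 1904 CE, so the volcanic sulfate spike dates to 1904 − 299 = 1605 CE.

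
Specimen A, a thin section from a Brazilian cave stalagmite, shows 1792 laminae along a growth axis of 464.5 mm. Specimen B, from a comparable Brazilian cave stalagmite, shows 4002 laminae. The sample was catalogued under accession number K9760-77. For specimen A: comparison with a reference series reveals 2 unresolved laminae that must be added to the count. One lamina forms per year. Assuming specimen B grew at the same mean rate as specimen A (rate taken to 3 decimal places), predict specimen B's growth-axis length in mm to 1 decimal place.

1036.5 mm

Specimen A: adjusted count: 1792 + 2 = 1794 laminae.
A: Mean rate = 464.5 mm / 1794 years ≈ 0.259 mm/yr.
Length of B = 0.259 × 4002 = 1036.5 mm.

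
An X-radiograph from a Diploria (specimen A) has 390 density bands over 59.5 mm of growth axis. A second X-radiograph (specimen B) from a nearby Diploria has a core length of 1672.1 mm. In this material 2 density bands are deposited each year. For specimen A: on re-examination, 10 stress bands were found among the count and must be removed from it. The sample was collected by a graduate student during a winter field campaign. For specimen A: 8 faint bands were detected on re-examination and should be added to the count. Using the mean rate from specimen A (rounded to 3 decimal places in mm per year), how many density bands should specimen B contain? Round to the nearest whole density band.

10893 density bands

Specimen A: true density band count = 390 − 10 + 8 = 388.
Specimen A: with 2 density bands per year, 388 / 2 = 194 years.
A: 59.5 mm over 194 years gives 59.5 / 194 ≈ 0.307 mm/year.
B spans 1672.1 / 0.307 = 5446.58 years; at 2 density bands per year that is 5446.58 × 2 ≈ 10893 density bands.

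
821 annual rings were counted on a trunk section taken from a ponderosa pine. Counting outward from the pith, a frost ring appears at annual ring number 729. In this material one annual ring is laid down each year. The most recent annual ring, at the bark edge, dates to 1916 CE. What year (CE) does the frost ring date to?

Between annual ring 729 and the bark edge there are 821 − 729 = 92 annual rings.
1916 − 92 = 1824 CE.

1824 CE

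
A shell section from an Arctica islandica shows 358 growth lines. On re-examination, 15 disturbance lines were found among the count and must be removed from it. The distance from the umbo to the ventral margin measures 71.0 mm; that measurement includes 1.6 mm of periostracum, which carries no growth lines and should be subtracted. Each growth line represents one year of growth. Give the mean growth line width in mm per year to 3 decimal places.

0.202 mm per year

True growth line count = 358 − 15 = 343.
Net length = 71.0 − 1.6 = 69.4 mm.
Mean rate = 69.4 mm / 343 years ≈ 0.202 mm per year.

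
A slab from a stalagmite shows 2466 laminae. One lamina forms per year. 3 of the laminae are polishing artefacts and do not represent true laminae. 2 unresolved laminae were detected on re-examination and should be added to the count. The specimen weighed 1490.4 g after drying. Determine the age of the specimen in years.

2465 years

Correcting the raw count gives 2466 − 3 + 2 = 2465 true laminae.
With a one-to-one lamina periodicity this is 2465 years.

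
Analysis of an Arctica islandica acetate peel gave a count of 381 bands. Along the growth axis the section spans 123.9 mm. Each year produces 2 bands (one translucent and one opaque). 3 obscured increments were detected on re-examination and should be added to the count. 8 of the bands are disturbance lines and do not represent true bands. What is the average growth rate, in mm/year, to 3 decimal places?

Correcting the raw count gives 381 − 8 + 3 = 376 true bands.
376 bands at 2 per year is 376 / 2 = 188 years.
123.9 mm over 188 years gives 123.9 / 188 ≈ 0.659 mm/year.

0.659 mm/year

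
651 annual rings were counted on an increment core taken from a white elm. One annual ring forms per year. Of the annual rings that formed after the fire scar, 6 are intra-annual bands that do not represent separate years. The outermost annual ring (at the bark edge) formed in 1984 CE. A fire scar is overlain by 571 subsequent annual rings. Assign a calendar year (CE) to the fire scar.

1419 CE

571 annual rings formed after the fire scar.
571 − 6 false = 565 true annual rings after the fire scar.
1984 − 565 = 1419 CE.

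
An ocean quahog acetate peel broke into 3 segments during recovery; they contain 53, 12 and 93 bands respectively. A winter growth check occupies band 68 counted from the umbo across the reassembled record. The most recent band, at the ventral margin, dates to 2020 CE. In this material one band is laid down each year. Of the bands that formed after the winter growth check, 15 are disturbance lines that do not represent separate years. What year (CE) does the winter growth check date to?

Total bands = 53 + 12 + 93 = 158.
The winter growth check sits at band 68 from the umbo, so 158 − 68 = 90 bands formed after it.
90 − 15 false = 75 true bands after the winter growth check.
The band at the ventral margin is 2020 CE, so the winter growth check dates to 2020 − 75 = 1945 CE.

1945 CE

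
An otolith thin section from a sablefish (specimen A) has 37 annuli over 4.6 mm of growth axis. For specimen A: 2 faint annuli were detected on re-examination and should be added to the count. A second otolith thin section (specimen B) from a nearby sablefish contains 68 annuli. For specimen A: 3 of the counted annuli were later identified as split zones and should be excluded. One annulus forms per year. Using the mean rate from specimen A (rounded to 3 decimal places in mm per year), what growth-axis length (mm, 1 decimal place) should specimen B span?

8.7 mm

Specimen A: true annulus count = 37 − 3 + 2 = 36.
A: 4.6 mm over 36 years gives 4.6 / 36 ≈ 0.128 mm/year.
Length of B = 0.128 × 68 = 8.7 mm.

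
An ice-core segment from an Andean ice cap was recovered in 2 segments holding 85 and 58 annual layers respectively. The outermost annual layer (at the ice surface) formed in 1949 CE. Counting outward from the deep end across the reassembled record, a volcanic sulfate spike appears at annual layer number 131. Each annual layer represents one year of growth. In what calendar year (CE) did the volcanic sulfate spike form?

Total annual layers = 85 + 58 = 143.
Between annual layer 131 and the ice surface there are 143 − 131 = 12 annual layers.
Counting back 12 years from 1949 CE places the volcanic sulfate spike in 1949 − 12 = 1937 CE.

1937 CE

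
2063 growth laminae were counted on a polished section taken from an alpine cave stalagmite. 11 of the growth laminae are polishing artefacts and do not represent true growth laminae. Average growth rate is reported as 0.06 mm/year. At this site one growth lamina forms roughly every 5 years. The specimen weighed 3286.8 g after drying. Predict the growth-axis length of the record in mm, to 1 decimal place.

615.6 mm

Correcting the raw count gives 2063 − 11 = 2052 true growth laminae.
2052 growth laminae at 5 years each span 2052 × 5 = 10260 years.
Length ≈ 0.06 × 10260 = 615.6 mm.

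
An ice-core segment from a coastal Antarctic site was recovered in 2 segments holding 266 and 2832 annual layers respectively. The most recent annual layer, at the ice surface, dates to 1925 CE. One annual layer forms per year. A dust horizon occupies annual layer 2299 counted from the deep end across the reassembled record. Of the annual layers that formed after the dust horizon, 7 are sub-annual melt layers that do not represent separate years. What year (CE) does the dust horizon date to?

1133 CE

Total annual layers = 266 + 2832 = 3098.
Between annual layer 2299 and the ice surface there are 3098 − 2299 = 799 annual layers.
799 − 7 false = 792 true annual layers after the dust horizon.
Counting back 792 years from 1925 CE places the dust horizon in 1925 − 792 = 1133 CE.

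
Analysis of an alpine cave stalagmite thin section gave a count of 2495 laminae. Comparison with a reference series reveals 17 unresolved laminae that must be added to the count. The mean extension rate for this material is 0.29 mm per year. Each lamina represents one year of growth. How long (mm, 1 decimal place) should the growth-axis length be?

Adjusted count: 2495 + 17 = 2512 laminae.
Length ≈ 0.29 × 2512 = 728.5 mm.

728.5 mm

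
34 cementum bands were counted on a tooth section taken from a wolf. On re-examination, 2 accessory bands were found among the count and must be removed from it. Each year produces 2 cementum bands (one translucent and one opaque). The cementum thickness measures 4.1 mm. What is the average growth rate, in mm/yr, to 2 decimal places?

0.26 mm/yr

After corrections the count is 34 − 2 = 32 cementum bands.
With 2 cementum bands per year, 32 / 2 = 16 years.
4.1 mm over 16 years gives 4.1 / 16 ≈ 0.26 mm/yr.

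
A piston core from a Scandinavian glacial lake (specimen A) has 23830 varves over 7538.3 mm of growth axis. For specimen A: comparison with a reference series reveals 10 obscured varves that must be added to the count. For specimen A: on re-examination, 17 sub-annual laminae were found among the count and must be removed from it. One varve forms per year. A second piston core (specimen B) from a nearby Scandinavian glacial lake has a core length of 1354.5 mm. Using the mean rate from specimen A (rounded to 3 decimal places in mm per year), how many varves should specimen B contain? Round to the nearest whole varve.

4286 varves

Specimen A: true varve count = 23830 − 17 + 10 = 23823.
A: Extension rate ≈ 7538.3 / 23823 = 0.316 mm/yr.
B spans 1354.5 / 0.316 = 4286.39 years ≈ 4286 varves.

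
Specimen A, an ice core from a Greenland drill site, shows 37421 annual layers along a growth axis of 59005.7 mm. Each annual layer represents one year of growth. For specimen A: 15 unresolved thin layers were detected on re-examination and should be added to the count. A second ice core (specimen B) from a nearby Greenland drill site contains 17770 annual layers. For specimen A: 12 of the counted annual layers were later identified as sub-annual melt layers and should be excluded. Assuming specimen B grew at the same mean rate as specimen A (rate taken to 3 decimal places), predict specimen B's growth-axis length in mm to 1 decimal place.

Specimen A: correcting the raw count gives 37421 − 12 + 15 = 37424 true annual layers.
A: Extension rate ≈ 59005.7 / 37424 = 1.577 mm per year.
For B, 1.577 mm/year × 17770 years = 28023.3 mm.

28023.3 mm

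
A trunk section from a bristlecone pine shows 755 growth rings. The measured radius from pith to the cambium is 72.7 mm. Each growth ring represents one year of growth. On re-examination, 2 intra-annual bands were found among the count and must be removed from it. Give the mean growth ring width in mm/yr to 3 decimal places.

0.097 mm/yr

True growth ring count = 755 − 2 = 753.
Extension rate ≈ 72.7 / 753 = 0.097 mm/yr.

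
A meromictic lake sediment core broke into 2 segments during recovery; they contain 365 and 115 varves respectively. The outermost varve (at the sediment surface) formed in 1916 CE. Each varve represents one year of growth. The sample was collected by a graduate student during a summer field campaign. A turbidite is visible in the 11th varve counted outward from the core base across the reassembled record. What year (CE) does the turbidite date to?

Total varves = 365 + 115 = 480.
The turbidite sits at varve 11 from the core base, so 480 − 11 = 469 varves formed after it.
Counting back 469 years from 1916 CE places the turbidite in 1916 − 469 = 1447 CE.

1447 CE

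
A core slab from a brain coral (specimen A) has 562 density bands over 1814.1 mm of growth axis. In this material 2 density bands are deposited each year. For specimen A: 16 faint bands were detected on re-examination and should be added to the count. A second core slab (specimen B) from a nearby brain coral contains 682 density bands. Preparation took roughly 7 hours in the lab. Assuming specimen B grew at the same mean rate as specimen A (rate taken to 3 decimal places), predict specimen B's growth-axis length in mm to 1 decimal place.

2140.5 mm

Specimen A: after corrections the count is 562 + 16 = 578 density bands.
Specimen A: dividing by 2 density bands per year: 578 / 2 = 289 years.
A: Extension rate ≈ 1814.1 / 289 = 6.277 mm/year.
Specimen B: with 2 density bands per year, 682 / 2 = 341 years. Length of B = 6.277 × 341 = 2140.5 mm.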